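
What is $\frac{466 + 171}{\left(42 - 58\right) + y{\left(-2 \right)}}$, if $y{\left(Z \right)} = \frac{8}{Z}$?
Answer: $- \frac{637}{20} \approx -31.85$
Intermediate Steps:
$\frac{466 + 171}{\left(42 - 58\right) + y{\left(-2 \right)}} = \frac{466 + 171}{\left(42 - 58\right) + \frac{8}{-2}} = \frac{637}{\left(42 - 58\right) + 8 \left(- \frac{1}{2}\right)} = \frac{637}{-16 - 4} = \frac{637}{-20} = 637 \left(- \frac{1}{20}\right) = - \frac{637}{20}$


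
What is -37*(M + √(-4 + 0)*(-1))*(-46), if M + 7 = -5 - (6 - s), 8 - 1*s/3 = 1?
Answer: 5106 - 3404*I ≈ 5106.0 - 3404.0*I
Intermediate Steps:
s = 21 (s = 24 - 3*1 = 24 - 3 = 21)
M = 3 (M = -7 + (-5 - (6 - 1*21)) = -7 + (-5 - (6 - 21)) = -7 + (-5 - 1*(-15)) = -7 + (-5 + 15) = -7 + 10 = 3)
-37*(M + √(-4 + 0)*(-1))*(-46) = -37*(3 + √(-4 + 0)*(-1))*(-46) = -37*(3 + √(-4)*(-1))*(-46) = -37*(3 + (2*I)*(-1))*(-46) = -37*(3 - 2*I)*(-46) = (-111 + 74*I)*(-46) = 5106 - 3404*I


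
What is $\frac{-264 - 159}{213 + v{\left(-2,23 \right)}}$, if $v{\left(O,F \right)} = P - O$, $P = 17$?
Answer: $- \frac{423}{232} \approx -1.8233$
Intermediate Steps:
$v{\left(O,F \right)} = 17 - O$
$\frac{-264 - 159}{213 + v{\left(-2,23 \right)}} = \frac{-264 - 159}{213 + \left(17 - -2\right)} = - \frac{423}{213 + \left(17 + 2\right)} = - \frac{423}{213 + 19} = - \frac{423}{232}$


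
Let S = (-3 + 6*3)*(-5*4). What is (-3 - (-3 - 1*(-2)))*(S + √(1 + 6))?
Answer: 600 - 2*√7 ≈ 594.71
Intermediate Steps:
S = -300 (S = (-3 + 18)*(-20) = 15*(-20) = -300)
(-3 - (-3 - 1*(-2)))*(S + √(1 + 6)) = (-3 - (-3 - 1*(-2)))*(-300 + √(1 + 6)) = (-3 - (-3 + 2))*(-300 + √7) = (-3 - 1*(-1))*(-300 + √7) = (-3 + 1)*(-300 + √7) = -2*(-300 + √7) = 600 - 2*√7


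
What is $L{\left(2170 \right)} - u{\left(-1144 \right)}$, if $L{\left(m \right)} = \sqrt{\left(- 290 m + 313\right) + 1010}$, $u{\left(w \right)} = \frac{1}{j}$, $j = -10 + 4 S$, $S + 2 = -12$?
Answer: $\frac{1}{66} + i \sqrt{627977} \approx 0.015152 + 792.45 i$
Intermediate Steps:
$S = -14$ ($S = -2 - 12 = -14$)
$j = -66$ ($j = -10 + 4 \left(-14\right) = -10 - 56 = -66$)
$u{\left(w \right)} = - \frac{1}{66}$ ($u{\left(w \right)} = \frac{1}{-66} = - \frac{1}{66}$)
$L{\left(m \right)} = \sqrt{1323 - 290 m}$ ($L{\left(m \right)} = \sqrt{\left(313 - 290 m\right) + 1010} = \sqrt{1323 - 290 m}$)
$L{\left(2170 \right)} - u{\left(-1144 \right)} = \sqrt{1323 - 629300} - - \frac{1}{66} = \sqrt{1323 - 629300} + \frac{1}{66} = \sqrt{-627977} + \frac{1}{66} = i \sqrt{627977} + \frac{1}{66} = \frac{1}{66} + i \sqrt{627977}$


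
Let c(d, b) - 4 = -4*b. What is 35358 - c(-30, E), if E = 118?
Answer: 35826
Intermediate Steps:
c(d, b) = 4 - 4*b
35358 - c(-30, E) = 35358 - (4 - 4*118) = 35358 - (4 - 472) = 35358 - 1*(-468) = 35358 + 468 = 35826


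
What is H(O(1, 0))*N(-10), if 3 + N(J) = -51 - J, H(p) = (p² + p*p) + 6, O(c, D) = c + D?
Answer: -352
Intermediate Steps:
O(c, D) = D + c
H(p) = 6 + 2*p² (H(p) = (p² + p²) + 6 = 2*p² + 6 = 6 + 2*p²)
N(J) = -54 - J (N(J) = -3 + (-51 - J) = -54 - J)
H(O(1, 0))*N(-10) = (6 + 2*(0 + 1)²)*(-54 - 1*(-10)) = (6 + 2*1²)*(-54 + 10) = (6 + 2*1)*(-44) = (6 + 2)*(-44) = 8*(-44) = -352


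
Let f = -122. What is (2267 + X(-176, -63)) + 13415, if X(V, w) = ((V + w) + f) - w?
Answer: 15384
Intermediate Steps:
X(V, w) = -122 + V (X(V, w) = ((V + w) - 122) - w = (-122 + V + w) - w = -122 + V)
(2267 + X(-176, -63)) + 13415 = (2267 + (-122 - 176)) + 13415 = (2267 - 298) + 13415 = 1969 + 13415 = 15384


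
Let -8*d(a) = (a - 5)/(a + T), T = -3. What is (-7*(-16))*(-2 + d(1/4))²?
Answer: 266175/484 ≈ 549.95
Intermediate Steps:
d(a) = -(-5 + a)/(8*(-3 + a)) (d(a) = -(a - 5)/(8*(a - 3)) = -(-5 + a)/(8*(-3 + a)))
(-7*(-16))*(-2 + d(1/4))² = (-7*(-16))*(-2 + (5 - 1/4)/(8*(-3 + 1/4)))² = 112*(-2 + (5 - 1*¼)/(8*(-3 + ¼)))² = 112*(-2 + (5 - ¼)/(8*(-11/4)))² = 112*(-2 + (⅛)*(-4/11)*(19/4))² = 112*(-2 - 19/88)² = 112*(-195/88)² = 112*(38025/7744) = 266175/484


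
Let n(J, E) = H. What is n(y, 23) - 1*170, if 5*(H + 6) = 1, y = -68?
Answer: -879/5 ≈ -175.80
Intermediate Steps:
H = -29/5 (H = -6 + (⅕)*1 = -6 + ⅕ = -29/5 ≈ -5.8000)
n(J, E) = -29/5
n(y, 23) - 1*170 = -29/5 - 1*170 = -29/5 - 170 = -879/5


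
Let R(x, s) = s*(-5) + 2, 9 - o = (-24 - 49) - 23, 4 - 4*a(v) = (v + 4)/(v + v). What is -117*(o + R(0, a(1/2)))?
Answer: -100737/8 ≈ -12592.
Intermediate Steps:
a(v) = 1 - (4 + v)/(8*v) (a(v) = 1 - (v + 4)/(4*(v + v)) = 1 - (4 + v)/(4*(2*v)) = 1 - (4 + v)*1/(2*v)/4 = 1 - (4 + v)/(8*v))
o = 105 (o = 9 - ((-24 - 49) - 23) = 9 - (-73 - 23) = 9 - 1*(-96) = 9 + 96 = 105)
R(x, s) = 2 - 5*s (R(x, s) = -5*s + 2 = 2 - 5*s)
-117*(o + R(0, a(1/2))) = -117*(105 + (2 - 5*(-4 + 7/2)/(8*(1/2)))) = -117*(105 + (2 - 5*(-4 + 7*(½))/(8*½))) = -117*(105 + (2 - 5*2*(-4 + 7/2)/8)) = -117*(105 + (2 - 5*2*(-1)/(8*2))) = -117*(105 + (2 - 5*(-⅛))) = -117*(105 + (2 + 5/8)) = -117*(105 + 21/8) = -117*861/8 = -100737/8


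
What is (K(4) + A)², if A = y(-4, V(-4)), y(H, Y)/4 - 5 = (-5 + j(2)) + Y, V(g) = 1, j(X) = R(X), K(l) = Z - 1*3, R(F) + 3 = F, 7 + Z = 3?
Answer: 49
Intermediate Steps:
Z = -4 (Z = -7 + 3 = -4)
R(F) = -3 + F
K(l) = -7 (K(l) = -4 - 1*3 = -4 - 3 = -7)
j(X) = -3 + X
y(H, Y) = -4 + 4*Y (y(H, Y) = 20 + 4*((-5 + (-3 + 2)) + Y) = 20 + 4*((-5 - 1) + Y) = 20 + 4*(-6 + Y) = 20 + (-24 + 4*Y) = -4 + 4*Y)
A = 0 (A = -4 + 4*1 = -4 + 4 = 0)
(K(4) + A)² = (-7 + 0)² = (-7)² = 49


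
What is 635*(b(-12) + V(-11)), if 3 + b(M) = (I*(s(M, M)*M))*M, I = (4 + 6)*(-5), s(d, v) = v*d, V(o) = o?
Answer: -658376890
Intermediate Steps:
s(d, v) = d*v
I = -50 (I = 10*(-5) = -50)
b(M) = -3 - 50*M⁴ (b(M) = -3 + (-50*M*M*M)*M = -3 + (-50*M²*M)*M = -3 + (-50*M³)*M = -3 - 50*M⁴)
635*(b(-12) + V(-11)) = 635*((-3 - 50*(-12)⁴) - 11) = 635*((-3 - 50*20736) - 11) = 635*((-3 - 1036800) - 11) = 635*(-1036803 - 11) = 635*(-1036814) = -658376890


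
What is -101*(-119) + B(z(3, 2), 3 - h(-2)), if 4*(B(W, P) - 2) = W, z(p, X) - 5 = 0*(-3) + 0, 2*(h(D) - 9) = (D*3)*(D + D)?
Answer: 48089/4 ≈ 12022.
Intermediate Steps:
h(D) = 9 + 3*D² (h(D) = 9 + ((D*3)*(D + D))/2 = 9 + ((3*D)*(2*D))/2 = 9 + (6*D²)/2 = 9 + 3*D²)
z(p, X) = 5 (z(p, X) = 5 + (0*(-3) + 0) = 5 + (0 + 0) = 5 + 0 = 5)
B(W, P) = 2 + W/4
-101*(-119) + B(z(3, 2), 3 - h(-2)) = -101*(-119) + (2 + (¼)*5) = 12019 + (2 + 5/4) = 12019 + 13/4 = 48089/4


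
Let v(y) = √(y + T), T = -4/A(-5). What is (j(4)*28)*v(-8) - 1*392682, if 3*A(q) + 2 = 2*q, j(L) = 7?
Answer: -392682 + 196*I*√7 ≈ -3.9268e+5 + 518.57*I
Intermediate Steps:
A(q) = -⅔ + 2*q/3 (A(q) = -⅔ + (2*q)/3 = -⅔ + 2*q/3)
T = 1 (T = -4/(-⅔ + (⅔)*(-5)) = -4/(-⅔ - 10/3) = -4/(-4) = -4*(-¼) = 1)
v(y) = √(1 + y) (v(y) = √(y + 1) = √(1 + y))
(j(4)*28)*v(-8) - 1*392682 = (7*28)*√(1 - 8) - 1*392682 = 196*√(-7) - 392682 = 196*(I*√7) - 392682 = 196*I*√7 - 392682 = -392682 + 196*I*√7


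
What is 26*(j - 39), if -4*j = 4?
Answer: -1040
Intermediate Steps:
j = -1 (j = -¼*4 = -1)
26*(j - 39) = 26*(-1 - 39) = 26*(-40) = -1040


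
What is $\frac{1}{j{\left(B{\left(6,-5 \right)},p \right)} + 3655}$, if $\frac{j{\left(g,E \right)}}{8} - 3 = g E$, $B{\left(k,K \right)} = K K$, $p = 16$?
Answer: $\frac{1}{6879} \approx 0.00014537$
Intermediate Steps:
$B{\left(k,K \right)} = K^{2}$
$j{\left(g,E \right)} = 24 + 8 E g$ ($j{\left(g,E \right)} = 24 + 8 g E = 24 + 8 E g$)
$\frac{1}{j{\left(B{\left(6,-5 \right)},p \right)} + 3655} = \frac{1}{\left(24 + 8 \cdot 16 \left(-5\right)^{2}\right) + 3655} = \frac{1}{\left(24 + 8 \cdot 16 \cdot 25\right) + 3655} = \frac{1}{\left(24 + 3200\right) + 3655} = \frac{1}{3224 + 3655} = \frac{1}{6879}$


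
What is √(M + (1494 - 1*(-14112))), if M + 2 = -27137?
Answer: I*√11533 ≈ 107.39*I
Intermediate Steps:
M = -27139 (M = -2 - 27137 = -27139)
√(M + (1494 - 1*(-14112))) = √(-27139 + (1494 - 1*(-14112))) = √(-27139 + (1494 + 14112)) = √(-27139 + 15606) = √(-11533) = I*√11533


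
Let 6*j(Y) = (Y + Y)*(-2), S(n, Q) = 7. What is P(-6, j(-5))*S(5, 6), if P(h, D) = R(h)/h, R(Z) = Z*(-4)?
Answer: -28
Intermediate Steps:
j(Y) = -2*Y/3 (j(Y) = ((Y + Y)*(-2))/6 = ((2*Y)*(-2))/6 = (-4*Y)/6 = -2*Y/3)
R(Z) = -4*Z
P(h, D) = -4 (P(h, D) = (-4*h)/h = -4)
P(-6, j(-5))*S(5, 6) = -4*7 = -28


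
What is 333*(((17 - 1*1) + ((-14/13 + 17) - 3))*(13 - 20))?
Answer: -876456/13 ≈ -67420.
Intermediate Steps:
333*(((17 - 1*1) + ((-14/13 + 17) - 3))*(13 - 20)) = 333*(((17 - 1) + ((-14*1/13 + 17) - 3))*(-7)) = 333*((16 + ((-14/13 + 17) - 3))*(-7)) = 333*((16 + (207/13 - 3))*(-7)) = 333*((16 + 168/13)*(-7)) = 333*((376/13)*(-7)) = 333*(-2632/13) = -876456/13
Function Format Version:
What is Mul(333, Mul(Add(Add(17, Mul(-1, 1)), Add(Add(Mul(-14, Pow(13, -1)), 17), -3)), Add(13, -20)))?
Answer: Rational(-876456, 13) ≈ -67420.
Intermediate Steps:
Mul(333, Mul(Add(Add(17, Mul(-1, 1)), Add(Add(Mul(-14, Pow(13, -1)), 17), -3)), Add(13, -20))) = Mul(333, Mul(Add(Add(17, -1), Add(Add(Mul(-14, Rational(1, 13)), 17), -3)), -7)) = Mul(333, Mul(Add(16, Add(Add(Rational(-14, 13), 17), -3)), -7)) = Mul(333, Mul(Add(16, Add(Rational(207, 13), -3)), -7)) = Mul(333, Mul(Add(16, Rational(168, 13)), -7)) = Mul(333, Mul(Rational(376, 13), -7)) = Mul(333, Rational(-2632, 13)) = Rational(-876456, 13)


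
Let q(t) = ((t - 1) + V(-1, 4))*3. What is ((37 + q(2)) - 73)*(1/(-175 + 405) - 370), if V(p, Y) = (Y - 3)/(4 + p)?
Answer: 1361584/115 ≈ 11840.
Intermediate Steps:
V(p, Y) = (-3 + Y)/(4 + p)
q(t) = -2 + 3*t (q(t) = ((t - 1) + (-3 + 4)/(4 - 1))*3 = ((-1 + t) + 1/3)*3 = ((-1 + t) + (⅓)*1)*3 = ((-1 + t) + ⅓)*3 = (-⅔ + t)*3 = -2 + 3*t)
((37 + q(2)) - 73)*(1/(-175 + 405) - 370) = ((37 + (-2 + 3*2)) - 73)*(1/(-175 + 405) - 370) = ((37 + (-2 + 6)) - 73)*(1/230 - 370) = ((37 + 4) - 73)*(1/230 - 370) = (41 - 73)*(-85099/230) = -32*(-85099/230) = 1361584/115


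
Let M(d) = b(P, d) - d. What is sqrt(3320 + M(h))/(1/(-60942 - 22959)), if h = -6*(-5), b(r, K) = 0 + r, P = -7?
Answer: -587307*sqrt(67) ≈ -4.8073e+6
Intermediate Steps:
b(r, K) = r
h = 30
M(d) = -7 - d
sqrt(3320 + M(h))/(1/(-60942 - 22959)) = sqrt(3320 + (-7 - 1*30))/(1/(-60942 - 22959)) = sqrt(3320 + (-7 - 30))/(1/(-83901)) = sqrt(3320 - 37)/(-1/83901) = sqrt(3283)*(-83901) = (7*sqrt(67))*(-83901) = -587307*sqrt(67)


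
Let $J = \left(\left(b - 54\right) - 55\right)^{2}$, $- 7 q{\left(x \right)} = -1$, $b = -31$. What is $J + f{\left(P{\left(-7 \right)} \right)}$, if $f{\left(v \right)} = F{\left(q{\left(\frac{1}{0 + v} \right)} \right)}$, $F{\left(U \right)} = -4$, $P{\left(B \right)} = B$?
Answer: $19596$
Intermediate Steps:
$q{\left(x \right)} = \frac{1}{7}$ ($q{\left(x \right)} = \left(- \frac{1}{7}\right) \left(-1\right) = \frac{1}{7}$)
$f{\left(v \right)} = -4$
$J = 19600$ ($J = \left(\left(-31 - 54\right) - 55\right)^{2} = \left(-85 - 55\right)^{2} = \left(-140\right)^{2} = 19600$)
$J + f{\left(P{\left(-7 \right)} \right)} = 19600 - 4 = 19596$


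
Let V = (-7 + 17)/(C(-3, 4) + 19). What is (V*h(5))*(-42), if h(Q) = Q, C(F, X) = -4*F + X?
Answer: -60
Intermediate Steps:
C(F, X) = X - 4*F
V = 2/7 (V = (-7 + 17)/((4 - 4*(-3)) + 19) = 10/((4 + 12) + 19) = 10/(16 + 19) = 10/35 = 10*(1/35) = 2/7 ≈ 0.28571)
(V*h(5))*(-42) = ((2/7)*5)*(-42) = (10/7)*(-42) = -60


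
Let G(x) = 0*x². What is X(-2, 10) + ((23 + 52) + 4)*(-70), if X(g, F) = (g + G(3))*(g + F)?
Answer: -5546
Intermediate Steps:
G(x) = 0
X(g, F) = g*(F + g) (X(g, F) = (g + 0)*(g + F) = g*(F + g))
X(-2, 10) + ((23 + 52) + 4)*(-70) = -2*(10 - 2) + ((23 + 52) + 4)*(-70) = -2*8 + (75 + 4)*(-70) = -16 + 79*(-70) = -16 - 5530 = -5546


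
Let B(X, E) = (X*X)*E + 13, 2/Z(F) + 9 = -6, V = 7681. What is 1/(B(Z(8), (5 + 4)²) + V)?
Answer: 25/192386 ≈ 0.00012995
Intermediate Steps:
Z(F) = -2/15 (Z(F) = 2/(-9 - 6) = 2/(-15) = 2*(-1/15) = -2/15)
B(X, E) = 13 + E*X² (B(X, E) = X²*E + 13 = E*X² + 13 = 13 + E*X²)
1/(B(Z(8), (5 + 4)²) + V) = 1/((13 + (5 + 4)²*(-2/15)²) + 7681) = 1/((13 + 9²*(4/225)) + 7681) = 1/((13 + 81*(4/225)) + 7681) = 1/((13 + 36/25) + 7681) = 1/(361/25 + 7681) = 1/(192386/25) = 25/192386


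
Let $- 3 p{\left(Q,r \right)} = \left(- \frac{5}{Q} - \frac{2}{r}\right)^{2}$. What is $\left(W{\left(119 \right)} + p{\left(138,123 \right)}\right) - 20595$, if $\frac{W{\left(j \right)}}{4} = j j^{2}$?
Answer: $\frac{23903158953569}{3556996} \approx 6.72 \cdot 10^{6}$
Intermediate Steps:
$p{\left(Q,r \right)} = - \frac{\left(- \frac{5}{Q} - \frac{2}{r}\right)^{2}}{3}$
$W{\left(j \right)} = 4 j^{3}$ ($W{\left(j \right)} = 4 j j^{2} = 4 j^{3}$)
$\left(W{\left(119 \right)} + p{\left(138,123 \right)}\right) - 20595 = \left(4 \cdot 119^{3} - \frac{\left(2 \cdot 138 + 5 \cdot 123\right)^{2}}{3 \cdot 19044 \cdot 15129}\right) - 20595 = \left(4 \cdot 1685159 - \frac{1}{57132} \cdot \frac{1}{15129} \left(276 + 615\right)^{2}\right) - 20595 = \left(6740636 - \frac{1}{57132} \cdot \frac{1}{15129} \cdot 891^{2}\right) - 20595 = \left(6740636 - \frac{1}{57132} \cdot \frac{1}{15129} \cdot 793881\right) - 20595 = \left(6740636 - \frac{3267}{3556996}\right) - 20595 = \frac{23976415286189}{3556996} - 20595 = \frac{23903158953569}{3556996}$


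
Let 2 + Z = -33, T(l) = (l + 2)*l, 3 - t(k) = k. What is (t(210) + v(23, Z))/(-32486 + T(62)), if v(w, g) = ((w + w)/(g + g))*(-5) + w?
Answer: 1265/199626 ≈ 0.0063369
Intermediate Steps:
t(k) = 3 - k
T(l) = l*(2 + l) (T(l) = (2 + l)*l = l*(2 + l))
Z = -35 (Z = -2 - 33 = -35)
v(w, g) = w - 5*w/g (v(w, g) = ((2*w)/((2*g)))*(-5) + w = ((2*w)*(1/(2*g)))*(-5) + w = (w/g)*(-5) + w = -5*w/g + w = w - 5*w/g)
(t(210) + v(23, Z))/(-32486 + T(62)) = ((3 - 1*210) + 23*(-5 - 35)/(-35))/(-32486 + 62*(2 + 62)) = ((3 - 210) + 23*(-1/35)*(-40))/(-32486 + 62*64) = (-207 + 184/7)/(-32486 + 3968) = -1265/7/(-28518) = -1265/7*(-1/28518) = 1265/199626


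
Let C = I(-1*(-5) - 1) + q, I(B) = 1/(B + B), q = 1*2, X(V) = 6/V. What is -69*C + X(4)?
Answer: -1161/8 ≈ -145.13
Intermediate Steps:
q = 2
I(B) = 1/(2*B)
C = 17/8 (C = 1/(2*(-1*(-5) - 1)) + 2 = 1/(2*(5 - 1)) + 2 = (½)/4 + 2 = (½)*(¼) + 2 = ⅛ + 2 = 17/8 ≈ 2.1250)
-69*C + X(4) = -69*17/8 + 6/4 = -1173/8 + 6*(¼) = -1173/8 + 3/2 = -1161/8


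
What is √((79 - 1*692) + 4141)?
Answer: 42*√2 ≈ 59.397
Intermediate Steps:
√((79 - 1*692) + 4141) = √((79 - 692) + 4141) = √(-613 + 4141) = √3528 = 42*√2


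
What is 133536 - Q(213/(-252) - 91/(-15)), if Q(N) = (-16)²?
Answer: 133280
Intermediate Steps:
Q(N) = 256
133536 - Q(213/(-252) - 91/(-15)) = 133536 - 1*256 = 133536 - 256 = 133280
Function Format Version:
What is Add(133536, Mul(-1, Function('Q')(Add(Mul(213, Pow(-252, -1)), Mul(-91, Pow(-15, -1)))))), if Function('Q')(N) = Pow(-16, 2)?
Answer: 133280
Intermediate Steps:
Function('Q')(N) = 256
Add(133536, Mul(-1, Function('Q')(Add(Mul(213, Pow(-252, -1)), Mul(-91, Pow(-15, -1)))))) = Add(133536, Mul(-1, 256)) = Add(133536, -256) = 133280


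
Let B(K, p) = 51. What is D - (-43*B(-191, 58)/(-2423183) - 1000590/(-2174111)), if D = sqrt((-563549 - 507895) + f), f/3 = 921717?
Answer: -2429380503393/5268268815313 + sqrt(1693707) ≈ 1301.0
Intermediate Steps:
f = 2765151 (f = 3*921717 = 2765151)
D = sqrt(1693707) (D = sqrt((-563549 - 507895) + 2765151) = sqrt(-1071444 + 2765151) = sqrt(1693707) ≈ 1301.4)
D - (-43*B(-191, 58)/(-2423183) - 1000590/(-2174111)) = sqrt(1693707) - (-43*51/(-2423183) - 1000590/(-2174111)) = sqrt(1693707) - (-2193*(-1/2423183) - 1000590*(-1/2174111)) = sqrt(1693707) - (2193/2423183 + 1000590/2174111) = sqrt(1693707) - 1*2429380503393/5268268815313 = sqrt(1693707) - 2429380503393/5268268815313 = -2429380503393/5268268815313 + sqrt(1693707)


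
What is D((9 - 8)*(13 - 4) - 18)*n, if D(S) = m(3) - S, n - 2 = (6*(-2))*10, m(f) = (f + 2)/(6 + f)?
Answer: -10148/9 ≈ -1127.6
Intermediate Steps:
m(f) = (2 + f)/(6 + f)
n = -118 (n = 2 + (6*(-2))*10 = 2 - 12*10 = 2 - 120 = -118)
D(S) = 5/9 - S (D(S) = (2 + 3)/(6 + 3) - S = 5/9 - S)
D((9 - 8)*(13 - 4) - 18)*n = (5/9 - ((9 - 8)*(13 - 4) - 18))*(-118) = (5/9 - (1*9 - 18))*(-118) = (5/9 - (9 - 18))*(-118) = (5/9 - 1*(-9))*(-118) = (5/9 + 9)*(-118) = (86/9)*(-118) = -10148/9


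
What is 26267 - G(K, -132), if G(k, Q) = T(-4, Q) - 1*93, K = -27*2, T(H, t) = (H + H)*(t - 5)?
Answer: 25264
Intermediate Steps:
T(H, t) = 2*H*(-5 + t) (T(H, t) = (2*H)*(-5 + t) = 2*H*(-5 + t))
K = -54
G(k, Q) = -53 - 8*Q (G(k, Q) = 2*(-4)*(-5 + Q) - 1*93 = (40 - 8*Q) - 93 = -53 - 8*Q)
26267 - G(K, -132) = 26267 - (-53 - 8*(-132)) = 26267 - (-53 + 1056) = 26267 - 1*1003 = 26267 - 1003 = 25264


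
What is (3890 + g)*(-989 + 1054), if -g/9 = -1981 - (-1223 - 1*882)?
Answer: 180310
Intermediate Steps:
g = -1116 (g = -9*(-1981 - (-1223 - 1*882)) = -9*(-1981 - (-1223 - 882)) = -9*(-1981 - 1*(-2105)) = -9*(-1981 + 2105) = -9*124 = -1116)
(3890 + g)*(-989 + 1054) = (3890 - 1116)*(-989 + 1054) = 2774*65 = 180310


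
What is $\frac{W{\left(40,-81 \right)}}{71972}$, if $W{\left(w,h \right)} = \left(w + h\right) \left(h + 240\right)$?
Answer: $- \frac{6519}{71972} \approx -0.090577$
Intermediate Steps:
$W{\left(w,h \right)} = \left(240 + h\right) \left(h + w\right)$ ($W{\left(w,h \right)} = \left(h + w\right) \left(240 + h\right) = \left(240 + h\right) \left(h + w\right)$)
$\frac{W{\left(40,-81 \right)}}{71972} = \frac{\left(-81\right)^{2} + 240 \left(-81\right) + 240 \cdot 40 - 3240}{71972} = \left(6561 - 19440 + 9600 - 3240\right) \frac{1}{71972} = \left(-6519\right) \frac{1}{71972} = - \frac{6519}{71972}$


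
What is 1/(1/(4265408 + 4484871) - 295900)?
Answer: -8750279/2589207556099 ≈ -3.3795e-6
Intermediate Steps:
1/(1/(4265408 + 4484871) - 295900) = 1/(1/8750279 - 295900) = 1/(-2589207556099/8750279) = -8750279/2589207556099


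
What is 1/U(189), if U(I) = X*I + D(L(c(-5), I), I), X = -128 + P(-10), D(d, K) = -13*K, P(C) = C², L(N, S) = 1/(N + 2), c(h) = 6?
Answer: -1/7749 ≈ -0.00012905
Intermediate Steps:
L(N, S) = 1/(2 + N)
X = -28 (X = -128 + (-10)² = -128 + 100 = -28)
U(I) = -41*I (U(I) = -28*I - 13*I = -41*I)
1/U(189) = 1/(-41*189) = 1/(-7749) = -1/7749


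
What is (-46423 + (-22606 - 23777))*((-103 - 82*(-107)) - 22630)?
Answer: 1295478954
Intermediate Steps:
(-46423 + (-22606 - 23777))*((-103 - 82*(-107)) - 22630) = (-46423 - 46383)*((-103 + 8774) - 22630) = -92806*(8671 - 22630) = -92806*(-13959) = 1295478954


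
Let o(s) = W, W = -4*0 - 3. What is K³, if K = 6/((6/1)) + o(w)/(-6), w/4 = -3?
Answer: 27/8 ≈ 3.3750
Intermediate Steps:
w = -12 (w = 4*(-3) = -12)
W = -3 (W = 0 - 3 = -3)
o(s) = -3
K = 3/2 (K = 6/((6/1)) - 3/(-6) = 6/((6*1)) - 3*(-⅙) = 6/6 + ½ = 6*(⅙) + ½ = 1 + ½ = 3/2 ≈ 1.5000)
K³ = (3/2)³ = 27/8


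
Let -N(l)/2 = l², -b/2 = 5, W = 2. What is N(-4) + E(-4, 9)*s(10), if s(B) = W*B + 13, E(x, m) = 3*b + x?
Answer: -1154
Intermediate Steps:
b = -10 (b = -2*5 = -10)
E(x, m) = -30 + x (E(x, m) = 3*(-10) + x = -30 + x)
N(l) = -2*l²
s(B) = 13 + 2*B (s(B) = 2*B + 13 = 13 + 2*B)
N(-4) + E(-4, 9)*s(10) = -2*(-4)² + (-30 - 4)*(13 + 2*10) = -2*16 - 34*(13 + 20) = -32 - 34*33 = -32 - 1122 = -1154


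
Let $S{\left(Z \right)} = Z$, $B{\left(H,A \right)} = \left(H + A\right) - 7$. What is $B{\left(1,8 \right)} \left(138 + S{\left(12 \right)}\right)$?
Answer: $300$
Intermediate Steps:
$B{\left(H,A \right)} = -7 + A + H$ ($B{\left(H,A \right)} = \left(A + H\right) - 7 = -7 + A + H$)
$B{\left(1,8 \right)} \left(138 + S{\left(12 \right)}\right) = \left(-7 + 8 + 1\right) \left(138 + 12\right) = 2 \cdot 150 = 300$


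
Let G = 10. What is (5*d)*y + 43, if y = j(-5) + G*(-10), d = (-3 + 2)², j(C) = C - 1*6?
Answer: -512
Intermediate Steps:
j(C) = -6 + C (j(C) = C - 6 = -6 + C)
d = 1 (d = (-1)² = 1)
y = -111 (y = (-6 - 5) + 10*(-10) = -11 - 100 = -111)
(5*d)*y + 43 = (5*1)*(-111) + 43 = 5*(-111) + 43 = -555 + 43 = -512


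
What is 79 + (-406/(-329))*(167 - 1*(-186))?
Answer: 24187/47 ≈ 514.62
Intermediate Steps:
79 + (-406/(-329))*(167 - 1*(-186)) = 79 + (-406*(-1/329))*(167 + 186) = 79 + (58/47)*353 = 79 + 20474/47 = 24187/47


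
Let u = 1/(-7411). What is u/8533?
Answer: -1/63238063 ≈ -1.5813e-8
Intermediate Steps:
u = -1/7411 ≈ -0.00013493
u/8533 = -1/7411/8533 = -1/7411*1/8533 = -1/63238063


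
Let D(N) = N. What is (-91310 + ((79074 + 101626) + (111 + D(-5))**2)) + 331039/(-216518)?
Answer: 21787009229/216518 ≈ 1.0062e+5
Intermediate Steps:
(-91310 + ((79074 + 101626) + (111 + D(-5))**2)) + 331039/(-216518) = (-91310 + ((79074 + 101626) + (111 - 5)**2)) + 331039/(-216518) = (-91310 + (180700 + 106**2)) + 331039*(-1/216518) = (-91310 + (180700 + 11236)) - 331039/216518 = (-91310 + 191936) - 331039/216518 = 100626 - 331039/216518 = 21787009229/216518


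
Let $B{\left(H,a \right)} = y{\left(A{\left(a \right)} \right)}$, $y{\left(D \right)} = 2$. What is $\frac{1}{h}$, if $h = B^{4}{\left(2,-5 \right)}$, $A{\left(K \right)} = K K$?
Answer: $\frac{1}{16} \approx 0.0625$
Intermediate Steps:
$A{\left(K \right)} = K^{2}$
$B{\left(H,a \right)} = 2$
$h = 16$ ($h = 2^{4} = 16$)
$\frac{1}{h} = \frac{1}{16}$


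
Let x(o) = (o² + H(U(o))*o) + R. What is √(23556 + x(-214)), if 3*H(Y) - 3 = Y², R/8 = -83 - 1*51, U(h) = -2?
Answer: √610026/3 ≈ 260.35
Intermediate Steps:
R = -1072 (R = 8*(-83 - 1*51) = 8*(-83 - 51) = 8*(-134) = -1072)
H(Y) = 1 + Y²/3
x(o) = -1072 + o² + 7*o/3 (x(o) = (o² + (1 + (⅓)*(-2)²)*o) - 1072 = (o² + (1 + (⅓)*4)*o) - 1072 = (o² + (1 + 4/3)*o) - 1072 = (o² + 7*o/3) - 1072 = -1072 + o² + 7*o/3)
√(23556 + x(-214)) = √(23556 + (-1072 + (-214)² + (7/3)*(-214))) = √(23556 + (-1072 + 45796 - 1498/3)) = √(23556 + 132674/3) = √(203342/3) = √610026/3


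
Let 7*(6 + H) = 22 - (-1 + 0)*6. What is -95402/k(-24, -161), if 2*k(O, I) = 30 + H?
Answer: -47701/7 ≈ -6814.4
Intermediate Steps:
H = -2 (H = -6 + (22 - (-1 + 0)*6)/7 = -6 + (22 - (-1)*6)/7 = -6 + (22 - 1*(-6))/7 = -6 + (22 + 6)/7 = -6 + (1/7)*28 = -6 + 4 = -2)
k(O, I) = 14 (k(O, I) = (30 - 2)/2 = (1/2)*28 = 14)
-95402/k(-24, -161) = -95402/14 = -95402*1/14 = -47701/7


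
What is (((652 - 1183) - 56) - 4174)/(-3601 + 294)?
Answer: 4761/3307 ≈ 1.4397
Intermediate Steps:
(((652 - 1183) - 56) - 4174)/(-3601 + 294) = ((-531 - 56) - 4174)/(-3307) = (-587 - 4174)*(-1/3307) = -4761*(-1/3307) = 4761/3307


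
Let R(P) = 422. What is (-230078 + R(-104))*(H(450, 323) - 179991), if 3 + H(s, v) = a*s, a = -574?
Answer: 100656846864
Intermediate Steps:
H(s, v) = -3 - 574*s
(-230078 + R(-104))*(H(450, 323) - 179991) = (-230078 + 422)*((-3 - 574*450) - 179991) = -229656*((-3 - 258300) - 179991) = -229656*(-258303 - 179991) = -229656*(-438294) = 100656846864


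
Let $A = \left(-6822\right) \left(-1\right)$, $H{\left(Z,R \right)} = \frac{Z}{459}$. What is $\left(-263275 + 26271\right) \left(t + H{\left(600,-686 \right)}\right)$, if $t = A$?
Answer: $- \frac{247424117864}{153} \approx -1.6171 \cdot 10^{9}$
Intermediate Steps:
$H{\left(Z,R \right)} = \frac{Z}{459}$ ($H{\left(Z,R \right)} = Z \frac{1}{459} = \frac{Z}{459}$)
$A = 6822$
$t = 6822$
$\left(-263275 + 26271\right) \left(t + H{\left(600,-686 \right)}\right) = \left(-263275 + 26271\right) \left(6822 + \frac{1}{459} \cdot 600\right) = - 237004 \left(6822 + \frac{200}{153}\right) = \left(-237004\right) \frac{1043966}{153} = - \frac{247424117864}{153}$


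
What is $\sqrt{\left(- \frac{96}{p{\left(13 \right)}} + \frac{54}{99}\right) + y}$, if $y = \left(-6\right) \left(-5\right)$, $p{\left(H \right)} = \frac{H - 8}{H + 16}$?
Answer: $\frac{12 i \sqrt{11055}}{55} \approx 22.94 i$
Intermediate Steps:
$p{\left(H \right)} = \frac{-8 + H}{16 + H}$
$y = 30$
$\sqrt{\left(- \frac{96}{p{\left(13 \right)}} + \frac{54}{99}\right) + y} = \sqrt{\left(- \frac{96}{\frac{1}{16 + 13} \left(-8 + 13\right)} + \frac{54}{99}\right) + 30} = \sqrt{\left(- \frac{96}{\frac{1}{29} \cdot 5} + 54 \cdot \frac{1}{99}\right) + 30} = \sqrt{\left(- \frac{96}{\frac{1}{29} \cdot 5} + \frac{6}{11}\right) + 30} = \sqrt{\left(- \frac{96}{\frac{5}{29}} + \frac{6}{11}\right) + 30} = \sqrt{\left(\left(-96\right) \frac{29}{5} + \frac{6}{11}\right) + 30} = \sqrt{\left(- \frac{2784}{5} + \frac{6}{11}\right) + 30} = \sqrt{- \frac{30594}{55} + 30} = \sqrt{- \frac{28944}{55}} = \frac{12 i \sqrt{11055}}{55}$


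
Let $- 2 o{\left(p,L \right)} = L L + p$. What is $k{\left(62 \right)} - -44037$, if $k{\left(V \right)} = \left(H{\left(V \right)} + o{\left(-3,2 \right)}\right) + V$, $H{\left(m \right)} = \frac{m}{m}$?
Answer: $\frac{88199}{2} \approx 44100.0$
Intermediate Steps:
$H{\left(m \right)} = 1$
$o{\left(p,L \right)} = - \frac{p}{2} - \frac{L^{2}}{2}$ ($o{\left(p,L \right)} = - \frac{L L + p}{2} = - \frac{L^{2} + p}{2} = - \frac{p + L^{2}}{2} = - \frac{p}{2} - \frac{L^{2}}{2}$)
$k{\left(V \right)} = \frac{1}{2} + V$ ($k{\left(V \right)} = \left(1 - \left(- \frac{3}{2} + \frac{2^{2}}{2}\right)\right) + V = \left(1 + \left(\frac{3}{2} - 2\right)\right) + V = \left(1 - \frac{1}{2}\right) + V = \frac{1}{2} + V$)
$k{\left(62 \right)} - -44037 = \left(\frac{1}{2} + 62\right) - -44037 = \frac{125}{2} + 44037 = \frac{88199}{2}$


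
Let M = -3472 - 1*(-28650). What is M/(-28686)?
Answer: -12589/14343 ≈ -0.87771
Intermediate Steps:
M = 25178 (M = -3472 + 28650 = 25178)
M/(-28686) = 25178/(-28686) = 25178*(-1/28686) = -12589/14343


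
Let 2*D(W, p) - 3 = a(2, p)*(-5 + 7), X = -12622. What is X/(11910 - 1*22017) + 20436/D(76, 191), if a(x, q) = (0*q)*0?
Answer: 137710390/10107 ≈ 13625.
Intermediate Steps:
a(x, q) = 0 (a(x, q) = 0*0 = 0)
D(W, p) = 3/2 (D(W, p) = 3/2 + (0*(-5 + 7))/2 = 3/2 + (0*2)/2 = 3/2 + (1/2)*0 = 3/2 + 0 = 3/2)
X/(11910 - 1*22017) + 20436/D(76, 191) = -12622/(11910 - 1*22017) + 20436/(3/2) = -12622/(11910 - 22017) + 20436*(2/3) = -12622/(-10107) + 13624 = -12622*(-1/10107) + 13624 = 12622/10107 + 13624 = 137710390/10107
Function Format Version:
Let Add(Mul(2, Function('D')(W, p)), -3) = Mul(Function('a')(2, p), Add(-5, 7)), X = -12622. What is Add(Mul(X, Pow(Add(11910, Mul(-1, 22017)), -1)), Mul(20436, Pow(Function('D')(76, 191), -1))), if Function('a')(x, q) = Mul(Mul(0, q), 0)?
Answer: Rational(137710390, 10107) ≈ 13625.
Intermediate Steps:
Function('a')(x, q) = 0 (Function('a')(x, q) = Mul(0, 0) = 0)
Function('D')(W, p) = Rational(3, 2) (Function('D')(W, p) = Add(Rational(3, 2), Mul(Rational(1, 2), Mul(0, Add(-5, 7)))) = Add(Rational(3, 2), Mul(Rational(1, 2), Mul(0, 2))) = Add(Rational(3, 2), Mul(Rational(1, 2), 0)) = Add(Rational(3, 2), 0) = Rational(3, 2))
Add(Mul(X, Pow(Add(11910, Mul(-1, 22017)), -1)), Mul(20436, Pow(Function('D')(76, 191), -1))) = Add(Mul(-12622, Pow(Add(11910, Mul(-1, 22017)), -1)), Mul(20436, Pow(Rational(3, 2), -1))) = Add(Mul(-12622, Pow(Add(11910, -22017), -1)), Mul(20436, Rational(2, 3))) = Add(Mul(-12622, Pow(-10107, -1)), 13624) = Add(Mul(-12622, Rational(-1, 10107)), 13624) = Add(Rational(12622, 10107), 13624) = Rational(137710390, 10107)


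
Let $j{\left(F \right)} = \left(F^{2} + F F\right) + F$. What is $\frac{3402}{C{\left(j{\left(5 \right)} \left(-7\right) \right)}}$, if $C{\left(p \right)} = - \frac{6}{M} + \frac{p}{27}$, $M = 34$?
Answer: $- \frac{780759}{3313} \approx -235.67$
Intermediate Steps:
$j{\left(F \right)} = F + 2 F^{2}$ ($j{\left(F \right)} = \left(F^{2} + F^{2}\right) + F = 2 F^{2} + F = F + 2 F^{2}$)
$C{\left(p \right)} = - \frac{3}{17} + \frac{p}{27}$ ($C{\left(p \right)} = - \frac{6}{34} + \frac{p}{27} = \left(-6\right) \frac{1}{34} + p \frac{1}{27} = - \frac{3}{17} + \frac{p}{27}$)
$\frac{3402}{C{\left(j{\left(5 \right)} \left(-7\right) \right)}} = \frac{3402}{- \frac{3}{17} + \frac{5 \left(1 + 2 \cdot 5\right) \left(-7\right)}{27}} = \frac{3402}{- \frac{3}{17} + \frac{5 \left(1 + 10\right) \left(-7\right)}{27}} = \frac{3402}{- \frac{3}{17} + \frac{5 \cdot 11 \left(-7\right)}{27}} = \frac{3402}{- \frac{3}{17} + \frac{55 \left(-7\right)}{27}} = \frac{3402}{- \frac{3}{17} + \frac{1}{27} \left(-385\right)} = \frac{3402}{- \frac{3}{17} - \frac{385}{27}} = \frac{3402}{- \frac{6626}{459}} = 3402 \left(- \frac{459}{6626}\right) = - \frac{780759}{3313}$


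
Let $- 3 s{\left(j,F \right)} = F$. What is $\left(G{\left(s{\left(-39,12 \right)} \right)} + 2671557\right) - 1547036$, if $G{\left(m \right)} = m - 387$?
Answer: $1124130$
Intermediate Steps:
$s{\left(j,F \right)} = - \frac{F}{3}$
$G{\left(m \right)} = -387 + m$ ($G{\left(m \right)} = m - 387 = -387 + m$)
$\left(G{\left(s{\left(-39,12 \right)} \right)} + 2671557\right) - 1547036 = \left(\left(-387 - 4\right) + 2671557\right) - 1547036 = \left(-391 + 2671557\right) - 1547036 = 2671166 - 1547036 = 1124130$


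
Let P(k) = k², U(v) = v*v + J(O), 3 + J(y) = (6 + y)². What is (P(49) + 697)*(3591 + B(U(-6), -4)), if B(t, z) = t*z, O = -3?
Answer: 10604454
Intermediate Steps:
J(y) = -3 + (6 + y)²
U(v) = 6 + v² (U(v) = v*v + (-3 + (6 - 3)²) = v² + (-3 + 3²) = v² + (-3 + 9) = v² + 6 = 6 + v²)
(P(49) + 697)*(3591 + B(U(-6), -4)) = (49² + 697)*(3591 + (6 + (-6)²)*(-4)) = (2401 + 697)*(3591 + (6 + 36)*(-4)) = 3098*(3591 + 42*(-4)) = 3098*(3591 - 168) = 3098*3423 = 10604454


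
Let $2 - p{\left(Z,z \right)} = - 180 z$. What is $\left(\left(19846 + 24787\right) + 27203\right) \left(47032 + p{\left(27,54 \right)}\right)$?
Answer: $4076980344$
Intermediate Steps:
$p{\left(Z,z \right)} = 2 + 180 z$ ($p{\left(Z,z \right)} = 2 - - 180 z = 2 + 180 z$)
$\left(\left(19846 + 24787\right) + 27203\right) \left(47032 + p{\left(27,54 \right)}\right) = \left(\left(19846 + 24787\right) + 27203\right) \left(47032 + \left(2 + 180 \cdot 54\right)\right) = \left(44633 + 27203\right) \left(47032 + \left(2 + 9720\right)\right) = 71836 \left(47032 + 9722\right) = 71836 \cdot 56754 = 4076980344$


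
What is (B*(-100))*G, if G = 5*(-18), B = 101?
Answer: 909000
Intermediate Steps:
G = -90
(B*(-100))*G = (101*(-100))*(-90) = -10100*(-90) = 909000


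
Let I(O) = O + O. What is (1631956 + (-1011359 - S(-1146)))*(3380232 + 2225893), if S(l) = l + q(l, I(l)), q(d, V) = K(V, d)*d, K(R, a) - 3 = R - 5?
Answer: -11252507583625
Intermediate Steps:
K(R, a) = -2 + R (K(R, a) = 3 + (R - 5) = 3 + (-5 + R) = -2 + R)
I(O) = 2*O
q(d, V) = d*(-2 + V) (q(d, V) = (-2 + V)*d = d*(-2 + V))
S(l) = l + l*(-2 + 2*l)
(1631956 + (-1011359 - S(-1146)))*(3380232 + 2225893) = (1631956 + (-1011359 - (-1146)*(-1 + 2*(-1146))))*(3380232 + 2225893) = (1631956 + (-1011359 - (-1146)*(-1 - 2292)))*5606125 = (1631956 + (-1011359 - (-1146)*(-2293)))*5606125 = (1631956 + (-1011359 - 1*2627778))*5606125 = (1631956 + (-1011359 - 2627778))*5606125 = (1631956 - 3639137)*5606125 = -2007181*5606125 = -11252507583625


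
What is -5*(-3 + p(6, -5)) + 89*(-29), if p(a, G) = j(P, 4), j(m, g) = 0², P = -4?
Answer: -2566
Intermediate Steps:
j(m, g) = 0
p(a, G) = 0
-5*(-3 + p(6, -5)) + 89*(-29) = -5*(-3 + 0) + 89*(-29) = -5*(-3) - 2581 = 15 - 2581 = -2566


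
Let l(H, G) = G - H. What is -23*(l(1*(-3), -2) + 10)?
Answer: -253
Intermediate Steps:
-23*(l(1*(-3), -2) + 10) = -23*((-2 - (-3)) + 10) = -23*((-2 - 1*(-3)) + 10) = -23*((-2 + 3) + 10) = -23*(1 + 10) = -23*11 = -253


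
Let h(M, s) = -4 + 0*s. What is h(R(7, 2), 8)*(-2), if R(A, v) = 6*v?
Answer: 8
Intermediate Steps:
h(M, s) = -4 (h(M, s) = -4 + 0 = -4)
h(R(7, 2), 8)*(-2) = -4*(-2) = 8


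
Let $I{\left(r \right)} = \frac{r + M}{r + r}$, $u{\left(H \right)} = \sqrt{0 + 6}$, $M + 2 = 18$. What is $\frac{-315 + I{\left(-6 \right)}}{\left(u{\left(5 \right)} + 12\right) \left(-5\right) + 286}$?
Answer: $- \frac{214135}{152778} - \frac{9475 \sqrt{6}}{305556} \approx -1.4776$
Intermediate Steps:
$M = 16$ ($M = -2 + 18 = 16$)
$u{\left(H \right)} = \sqrt{6}$
$I{\left(r \right)} = \frac{16 + r}{2 r}$ ($I{\left(r \right)} = \frac{r + 16}{r + r} = \frac{16 + r}{2 r}$)
$\frac{-315 + I{\left(-6 \right)}}{\left(u{\left(5 \right)} + 12\right) \left(-5\right) + 286} = \frac{-315 + \frac{16 - 6}{2 \left(-6\right)}}{\left(\sqrt{6} + 12\right) \left(-5\right) + 286} = \frac{-315 + \frac{1}{2} \left(- \frac{1}{6}\right) 10}{\left(12 + \sqrt{6}\right) \left(-5\right) + 286} = \frac{-315 - \frac{5}{6}}{\left(-60 - 5 \sqrt{6}\right) + 286} = - \frac{1895}{6 \left(226 - 5 \sqrt{6}\right)}$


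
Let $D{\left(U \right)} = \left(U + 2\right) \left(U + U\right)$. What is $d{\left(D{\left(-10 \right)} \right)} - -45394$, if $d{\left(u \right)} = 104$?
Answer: $45498$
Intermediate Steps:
$D{\left(U \right)} = 2 U \left(2 + U\right)$ ($D{\left(U \right)} = \left(2 + U\right) 2 U = 2 U \left(2 + U\right)$)
$d{\left(D{\left(-10 \right)} \right)} - -45394 = 104 - -45394 = 104 + 45394 = 45498$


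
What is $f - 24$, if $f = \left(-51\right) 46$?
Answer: $-2370$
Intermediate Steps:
$f = -2346$
$f - 24 = -2346 - 24 = -2370$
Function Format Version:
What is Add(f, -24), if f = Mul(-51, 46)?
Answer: -2370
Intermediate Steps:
f = -2346
Add(f, -24) = Add(-2346, -24) = -2370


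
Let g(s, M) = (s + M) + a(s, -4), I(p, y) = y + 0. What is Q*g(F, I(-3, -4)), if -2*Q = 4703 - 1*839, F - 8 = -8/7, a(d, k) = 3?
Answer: -11316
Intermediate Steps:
I(p, y) = y
F = 48/7 (F = 8 - 8/7 = 48/7 ≈ 6.8571)
g(s, M) = 3 + M + s (g(s, M) = (s + M) + 3 = (M + s) + 3 = 3 + M + s)
Q = -1932 (Q = -(4703 - 1*839)/2 = -(4703 - 839)/2 = -½*3864 = -1932)
Q*g(F, I(-3, -4)) = -1932*(3 - 4 + 48/7) = -1932*41/7 = -11316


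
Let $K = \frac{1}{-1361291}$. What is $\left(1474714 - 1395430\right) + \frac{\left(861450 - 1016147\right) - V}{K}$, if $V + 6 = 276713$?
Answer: $587266461848$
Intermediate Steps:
$V = 276707$ ($V = -6 + 276713 = 276707$)
$K = - \frac{1}{1361291} \approx -7.346 \cdot 10^{-7}$
$\left(1474714 - 1395430\right) + \frac{\left(861450 - 1016147\right) - V}{K} = \left(1474714 - 1395430\right) + \frac{\left(861450 - 1016147\right) - 276707}{- \frac{1}{1361291}} = 79284 + \left(-154697 - 276707\right) \left(-1361291\right) = 79284 - -587266382564 = 79284 + 587266382564 = 587266461848$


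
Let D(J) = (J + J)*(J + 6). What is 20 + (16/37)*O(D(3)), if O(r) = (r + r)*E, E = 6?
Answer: 11108/37 ≈ 300.22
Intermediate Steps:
D(J) = 2*J*(6 + J) (D(J) = (2*J)*(6 + J) = 2*J*(6 + J))
O(r) = 12*r (O(r) = (r + r)*6 = (2*r)*6 = 12*r)
20 + (16/37)*O(D(3)) = 20 + (16/37)*(12*(2*3*(6 + 3))) = 20 + (16*(1/37))*(12*(2*3*9)) = 20 + 16*(12*54)/37 = 20 + (16/37)*648 = 20 + 10368/37 = 11108/37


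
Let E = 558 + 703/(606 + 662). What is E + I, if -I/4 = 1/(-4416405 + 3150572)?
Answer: 896522429823/1605076244 ≈ 558.55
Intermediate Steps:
E = 708247/1268 (E = 558 + 703/1268 = 708247/1268 ≈ 558.55)
I = 4/1265833 (I = -4/(-4416405 + 3150572) = -4/(-1265833) = -4*(-1/1265833) = 4/1265833 ≈ 3.1600e-6)
E + I = 708247/1268 + 4/1265833 = 896522429823/1605076244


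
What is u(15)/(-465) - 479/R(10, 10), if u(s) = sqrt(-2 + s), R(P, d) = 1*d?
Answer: -479/10 - sqrt(13)/465 ≈ -47.908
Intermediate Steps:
R(P, d) = d
u(15)/(-465) - 479/R(10, 10) = sqrt(-2 + 15)/(-465) - 479/10 = sqrt(13)*(-1/465) - 479*1/10 = -sqrt(13)/465 - 479/10 = -479/10 - sqrt(13)/465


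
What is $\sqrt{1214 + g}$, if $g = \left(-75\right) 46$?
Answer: $2 i \sqrt{559} \approx 47.286 i$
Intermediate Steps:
$g = -3450$
$\sqrt{1214 + g} = \sqrt{1214 - 3450} = \sqrt{-2236} = 2 i \sqrt{559}$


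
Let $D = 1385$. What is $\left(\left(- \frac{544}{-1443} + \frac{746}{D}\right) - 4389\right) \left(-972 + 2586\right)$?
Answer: $- \frac{4718167451626}{666185} \approx -7.0824 \cdot 10^{6}$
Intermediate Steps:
$\left(\left(- \frac{544}{-1443} + \frac{746}{D}\right) - 4389\right) \left(-972 + 2586\right) = \left(\left(- \frac{544}{-1443} + \frac{746}{1385}\right) - 4389\right) \left(-972 + 2586\right) = \left(\left(\left(-544\right) \left(- \frac{1}{1443}\right) + 746 \cdot \frac{1}{1385}\right) - 4389\right) 1614 = \left(\left(\frac{544}{1443} + \frac{746}{1385}\right) - 4389\right) 1614 = \left(\frac{1829918}{1998555} - 4389\right) 1614 = \left(- \frac{8769827977}{1998555}\right) 1614 = - \frac{4718167451626}{666185}$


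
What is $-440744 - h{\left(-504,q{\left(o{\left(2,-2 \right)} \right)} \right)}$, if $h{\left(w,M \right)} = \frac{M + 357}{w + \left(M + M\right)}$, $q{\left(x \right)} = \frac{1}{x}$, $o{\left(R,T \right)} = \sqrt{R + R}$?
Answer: $- \frac{443387749}{1006} \approx -4.4074 \cdot 10^{5}$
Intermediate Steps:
$o{\left(R,T \right)} = \sqrt{2} \sqrt{R}$ ($o{\left(R,T \right)} = \sqrt{2 R} = \sqrt{2} \sqrt{R}$)
$h{\left(w,M \right)} = \frac{357 + M}{w + 2 M}$
$-440744 - h{\left(-504,q{\left(o{\left(2,-2 \right)} \right)} \right)} = -440744 - \frac{357 + \frac{1}{\sqrt{2} \sqrt{2}}}{-504 + \frac{2}{\sqrt{2} \sqrt{2}}} = -440744 - \frac{357 + \frac{1}{2}}{-504 + \frac{2}{2}} = -440744 - \frac{357 + \frac{1}{2}}{-504 + 2 \cdot \frac{1}{2}} = -440744 - \frac{1}{-504 + 1} \cdot \frac{715}{2} = -440744 - \frac{1}{-503} \cdot \frac{715}{2} = -440744 - \left(- \frac{1}{503}\right) \frac{715}{2} = -440744 - - \frac{715}{1006} = -440744 + \frac{715}{1006} = - \frac{443387749}{1006}$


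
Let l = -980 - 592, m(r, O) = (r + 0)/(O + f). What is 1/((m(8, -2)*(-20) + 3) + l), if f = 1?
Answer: -1/1409 ≈ -0.00070972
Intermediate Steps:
m(r, O) = r/(1 + O) (m(r, O) = (r + 0)/(O + 1) = r/(1 + O))
l = -1572
1/((m(8, -2)*(-20) + 3) + l) = 1/(((8/(1 - 2))*(-20) + 3) - 1572) = 1/(((8/(-1))*(-20) + 3) - 1572) = 1/(((8*(-1))*(-20) + 3) - 1572) = 1/((-8*(-20) + 3) - 1572) = 1/((160 + 3) - 1572) = 1/(163 - 1572) = 1/(-1409) = -1/1409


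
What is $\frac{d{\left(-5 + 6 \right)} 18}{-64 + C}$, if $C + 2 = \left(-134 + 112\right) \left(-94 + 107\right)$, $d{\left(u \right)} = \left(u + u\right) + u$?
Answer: $- \frac{27}{176} \approx -0.15341$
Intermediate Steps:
$d{\left(u \right)} = 3 u$ ($d{\left(u \right)} = 2 u + u = 3 u$)
$C = -288$ ($C = -2 + \left(-134 + 112\right) \left(-94 + 107\right) = -2 - 286 = -288$)
$\frac{d{\left(-5 + 6 \right)} 18}{-64 + C} = \frac{3 \left(-5 + 6\right) 18}{-64 - 288} = \frac{3 \cdot 1 \cdot 18}{-352} = 3 \cdot 18 \left(- \frac{1}{352}\right) = 54 \left(- \frac{1}{352}\right) = - \frac{27}{176}$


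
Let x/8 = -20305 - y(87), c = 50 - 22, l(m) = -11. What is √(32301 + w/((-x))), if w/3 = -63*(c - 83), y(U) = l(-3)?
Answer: 3*√5912479155001/40588 ≈ 179.72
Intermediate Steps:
c = 28
y(U) = -11
x = -162352 (x = 8*(-20305 - 1*(-11)) = 8*(-20305 + 11) = 8*(-20294) = -162352)
w = 10395 (w = 3*(-63*(28 - 83)) = 3*(-63*(-55)) = 3*3465 = 10395)
√(32301 + w/((-x))) = √(32301 + 10395/((-1*(-162352)))) = √(32301 + 10395/162352) = √(5244142347/162352) = 3*√5912479155001/40588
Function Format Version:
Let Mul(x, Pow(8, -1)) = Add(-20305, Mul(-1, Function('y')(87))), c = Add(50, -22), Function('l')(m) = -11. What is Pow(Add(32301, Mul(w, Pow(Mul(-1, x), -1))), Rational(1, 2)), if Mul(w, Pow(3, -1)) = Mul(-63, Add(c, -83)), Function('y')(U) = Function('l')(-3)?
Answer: Mul(Rational(3, 40588), Pow(5912479155001, Rational(1, 2))) ≈ 179.72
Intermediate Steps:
c = 28
Function('y')(U) = -11
x = -162352 (x = Mul(8, Add(-20305, Mul(-1, -11))) = Mul(8, Add(-20305, 11)) = Mul(8, -20294) = -162352)
w = 10395 (w = Mul(3, Mul(-63, Add(28, -83))) = Mul(3, Mul(-63, -55)) = Mul(3, 3465) = 10395)
Pow(Add(32301, Mul(w, Pow(Mul(-1, x), -1))), Rational(1, 2)) = Pow(Add(32301, Mul(10395, Pow(Mul(-1, -162352), -1))), Rational(1, 2)) = Pow(Add(32301, Mul(10395, Pow(162352, -1))), Rational(1, 2)) = Pow(Add(32301, Mul(10395, Rational(1, 162352))), Rational(1, 2)) = Pow(Add(32301, Rational(10395, 162352)), Rational(1, 2)) = Pow(Rational(5244142347, 162352), Rational(1, 2)) = Mul(Rational(3, 40588), Pow(5912479155001, Rational(1, 2)))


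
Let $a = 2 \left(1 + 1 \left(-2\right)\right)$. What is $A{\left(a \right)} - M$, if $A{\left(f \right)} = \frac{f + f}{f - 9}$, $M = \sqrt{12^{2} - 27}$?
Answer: $\frac{4}{11} - 3 \sqrt{13} \approx -10.453$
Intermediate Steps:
$M = 3 \sqrt{13}$ ($M = \sqrt{144 - 27} = \sqrt{117} = 3 \sqrt{13} \approx 10.817$)
$a = -2$ ($a = 2 \left(1 - 2\right) = 2 \left(-1\right) = -2$)
$A{\left(f \right)} = \frac{2 f}{-9 + f}$
$A{\left(a \right)} - M = 2 \left(-2\right) \frac{1}{-9 - 2} - 3 \sqrt{13} = 2 \left(-2\right) \frac{1}{-11} - 3 \sqrt{13} = 2 \left(-2\right) \left(- \frac{1}{11}\right) - 3 \sqrt{13} = \frac{4}{11} - 3 \sqrt{13}$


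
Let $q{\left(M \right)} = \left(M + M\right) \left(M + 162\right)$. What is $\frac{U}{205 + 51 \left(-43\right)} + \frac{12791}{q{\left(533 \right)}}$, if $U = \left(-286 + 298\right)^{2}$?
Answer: $- \frac{20314193}{368212390} \approx -0.05517$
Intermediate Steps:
$U = 144$ ($U = 12^{2} = 144$)
$q{\left(M \right)} = 2 M \left(162 + M\right)$
$\frac{U}{205 + 51 \left(-43\right)} + \frac{12791}{q{\left(533 \right)}} = \frac{144}{205 + 51 \left(-43\right)} + \frac{12791}{2 \cdot 533 \left(162 + 533\right)} = \frac{144}{205 - 2193} + \frac{12791}{2 \cdot 533 \cdot 695} = \frac{144}{-1988} + \frac{12791}{740870} = 144 \left(- \frac{1}{1988}\right) + 12791 \cdot \frac{1}{740870} = - \frac{36}{497} + \frac{12791}{740870} = - \frac{20314193}{368212390}$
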